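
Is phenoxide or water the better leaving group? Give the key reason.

water is the better leaving group.
pKₐ(H₃O⁺) ≈ -1.7 versus pKₐ(C₆H₅OH (phenol)) ≈ 10: water is the much weaker base.
Neutral; leaves from a protonated alcohol (R–OH₂⁺).

water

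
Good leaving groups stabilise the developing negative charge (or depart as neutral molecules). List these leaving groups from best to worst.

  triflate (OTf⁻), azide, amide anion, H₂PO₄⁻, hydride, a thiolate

Leaving-group ability tracks the stability of the departed species; conjugate-acid pKₐ is the usual yardstick (lower pKₐ → better LG).
triflate (OTf⁻): pKₐ(CF₃SO₃H (triflic acid)) ≈ -14 — charge spread over three oxygens and a CF₃ group; the premier leaving group in synthesis
H₂PO₄⁻: pKₐ(H₃PO₄) ≈ 2.1
azide: pKₐ(HN₃) ≈ 4.7
a thiolate: pKₐ(RSH (a thiol)) ≈ 10.5
hydride: pKₐ(H₂) ≈ 36
amide anion: pKₐ(NH₃) ≈ 38 — extremely strong base; never a leaving group

triflate (OTf⁻) > H₂PO₄⁻ > azide > a thiolate > hydride > amide anion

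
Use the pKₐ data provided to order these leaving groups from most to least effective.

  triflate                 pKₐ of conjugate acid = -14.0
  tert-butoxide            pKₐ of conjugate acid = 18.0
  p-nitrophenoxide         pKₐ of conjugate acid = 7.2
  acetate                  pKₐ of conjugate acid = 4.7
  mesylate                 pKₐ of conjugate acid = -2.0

Lower conjugate-acid pKₐ ⇒ weaker base ⇒ better leaving group.
Sorting by the given values: triflate (-14.0), mesylate (-2.0), acetate (4.7), p-nitrophenoxide (7.2), tert-butoxide (18.0).

triflate > mesylate > acetate > p-nitrophenoxide > tert-butoxide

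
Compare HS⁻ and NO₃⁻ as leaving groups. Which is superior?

NO₃⁻ is the better leaving group.
pKₐ(HNO₃) ≈ -1.3 versus pKₐ(H₂S) ≈ 7: NO₃⁻ is the much weaker base.
Resonance-delocalised over three oxygens.

NO₃⁻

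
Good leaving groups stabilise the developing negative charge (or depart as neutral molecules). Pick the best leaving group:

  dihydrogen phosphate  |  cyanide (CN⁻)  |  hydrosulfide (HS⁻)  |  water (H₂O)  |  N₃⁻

A good leaving group is a weak base: the lower the pKₐ of its conjugate acid, the more readily it departs.
water (H₂O): pKₐ(H₃O⁺) ≈ -1.7
dihydrogen phosphate: pKₐ(H₃PO₄) ≈ 2.1
N₃⁻: pKₐ(HN₃) ≈ 4.7
hydrosulfide (HS⁻): pKₐ(H₂S) ≈ 7
cyanide (CN⁻): pKₐ(HCN) ≈ 9.2

water (H₂O)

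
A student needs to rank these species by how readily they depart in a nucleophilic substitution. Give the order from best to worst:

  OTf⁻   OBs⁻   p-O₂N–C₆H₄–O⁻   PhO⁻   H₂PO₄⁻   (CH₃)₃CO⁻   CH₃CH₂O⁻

Rank by basicity of the departing species: weakest base leaves most easily.
OTf⁻: pKₐ(CF₃SO₃H (triflic acid)) ≈ -14
OBs⁻: pKₐ(p-BrC₆H₄SO₃H) ≈ -2.8
H₂PO₄⁻: pKₐ(H₃PO₄) ≈ 2.1
p-O₂N–C₆H₄–O⁻: pKₐ(p-nitrophenol) ≈ 7.2
PhO⁻: pKₐ(C₆H₅OH (phenol)) ≈ 10
CH₃CH₂O⁻: pKₐ(CH₃CH₂OH) ≈ 16
(CH₃)₃CO⁻: pKₐ(t-BuOH) ≈ 18

OTf⁻ > OBs⁻ > H₂PO₄⁻ > p-O₂N–C₆H₄–O⁻ > PhO⁻ > CH₃CH₂O⁻ > (CH₃)₃CO⁻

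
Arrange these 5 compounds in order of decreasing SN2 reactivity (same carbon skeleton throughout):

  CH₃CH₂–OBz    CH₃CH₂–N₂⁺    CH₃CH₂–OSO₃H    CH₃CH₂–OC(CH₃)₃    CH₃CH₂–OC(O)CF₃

CH₃CH₂–N₂⁺ > CH₃CH₂–OSO₃H > CH₃CH₂–OC(O)CF₃ > CH₃CH₂–OBz > CH₃CH₂–OC(CH₃)₃

Identical carbon frameworks mean the comparison reduces to leaving-group quality.
A good leaving group is a weak base: the lower the pKₐ of its conjugate acid, the more readily it departs.
CH₃CH₂–N₂⁺ loses N₂: no meaningful conjugate acid; N₂ departs as an exceptionally stable neutral molecule
CH₃CH₂–OSO₃H loses HSO₄⁻: pKₐ(H₂SO₄) ≈ -3
CH₃CH₂–OC(O)CF₃ loses CF₃COO⁻: pKₐ(CF₃COOH) ≈ 0.2
CH₃CH₂–OBz loses PhCOO⁻: pKₐ(C₆H₅COOH) ≈ 4.2
CH₃CH₂–OC(CH₃)₃ loses (CH₃)₃CO⁻: pKₐ(t-BuOH) ≈ 18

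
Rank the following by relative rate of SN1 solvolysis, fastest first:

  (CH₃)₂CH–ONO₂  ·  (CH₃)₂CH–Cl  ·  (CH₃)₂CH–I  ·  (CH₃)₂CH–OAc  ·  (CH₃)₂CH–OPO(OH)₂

(CH₃)₂CH–I > (CH₃)₂CH–Cl > (CH₃)₂CH–ONO₂ > (CH₃)₂CH–OPO(OH)₂ > (CH₃)₂CH–OAc

Same R in every case — rank the leaving groups.
A good leaving group is a weak base: the lower the pKₐ of its conjugate acid, the more readily it departs.
(CH₃)₂CH–I loses I⁻: pKₐ(HI) ≈ -10
(CH₃)₂CH–Cl loses Cl⁻: pKₐ(HCl) ≈ -7
(CH₃)₂CH–ONO₂ loses NO₃⁻: pKₐ(HNO₃) ≈ -1.3
(CH₃)₂CH–OPO(OH)₂ loses H₂PO₄⁻: pKₐ(H₃PO₄) ≈ 2.1
(CH₃)₂CH–OAc loses AcO⁻: pKₐ(CH₃COOH) ≈ 4.8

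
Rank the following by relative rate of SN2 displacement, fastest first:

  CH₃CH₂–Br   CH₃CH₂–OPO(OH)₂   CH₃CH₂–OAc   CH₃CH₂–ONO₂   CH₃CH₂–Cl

CH₃CH₂–Br > CH₃CH₂–Cl > CH₃CH₂–ONO₂ > CH₃CH₂–OPO(OH)₂ > CH₃CH₂–OAc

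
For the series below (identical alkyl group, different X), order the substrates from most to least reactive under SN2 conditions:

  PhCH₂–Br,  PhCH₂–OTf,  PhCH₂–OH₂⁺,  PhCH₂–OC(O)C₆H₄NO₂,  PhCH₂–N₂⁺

PhCH₂–N₂⁺ > PhCH₂–OTf > PhCH₂–Br > PhCH₂–OH₂⁺ > PhCH₂–OC(O)C₆H₄NO₂

The skeletons are identical, so relative rate is governed entirely by leaving-group ability.
A good leaving group is a weak base: the lower the pKₐ of its conjugate acid, the more readily it departs.
PhCH₂–N₂⁺ loses N₂: no meaningful conjugate acid; N₂ departs as an exceptionally stable neutral molecule
PhCH₂–OTf loses OTf⁻: pKₐ(CF₃SO₃H (triflic acid)) ≈ -14
PhCH₂–Br loses Br⁻: pKₐ(HBr) ≈ -9
PhCH₂–OH₂⁺ loses H₂O: pKₐ(H₃O⁺) ≈ -1.7
PhCH₂–OC(O)C₆H₄NO₂ loses p-O₂N–C₆H₄–COO⁻: pKₐ(p-nitrobenzoic acid) ≈ 3.4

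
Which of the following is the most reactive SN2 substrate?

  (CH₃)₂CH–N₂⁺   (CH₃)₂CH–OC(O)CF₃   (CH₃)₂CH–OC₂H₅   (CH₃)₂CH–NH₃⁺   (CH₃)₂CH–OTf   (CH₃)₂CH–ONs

The skeletons are identical, so relative rate is governed entirely by leaving-group ability.
Rank by basicity of the departing species: weakest base leaves most easily.
(CH₃)₂CH–N₂⁺ loses N₂: no meaningful conjugate acid; N₂ departs as an exceptionally stable neutral molecule
(CH₃)₂CH–OTf loses OTf⁻: pKₐ(CF₃SO₃H (triflic acid)) ≈ -14
(CH₃)₂CH–ONs loses ONs⁻: pKₐ(p-O₂NC₆H₄SO₃H) ≈ -3.5
(CH₃)₂CH–OC(O)CF₃ loses CF₃COO⁻: pKₐ(CF₃COOH) ≈ 0.2
(CH₃)₂CH–NH₃⁺ loses NH₃: pKₐ(NH₄⁺) ≈ 9.2
(CH₃)₂CH–OC₂H₅ loses CH₃CH₂O⁻: pKₐ(CH₃CH₂OH) ≈ 16

(CH₃)₂CH–N₂⁺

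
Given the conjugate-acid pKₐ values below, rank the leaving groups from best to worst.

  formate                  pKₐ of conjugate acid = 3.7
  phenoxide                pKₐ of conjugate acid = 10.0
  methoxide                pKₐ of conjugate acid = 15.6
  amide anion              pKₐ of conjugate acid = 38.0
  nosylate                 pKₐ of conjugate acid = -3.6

nosylate > formate > phenoxide > methoxide > amide anion

Lower conjugate-acid pKₐ ⇒ weaker base ⇒ better leaving group.
Sorting by the given values: nosylate (-3.6), formate (3.7), phenoxide (10.0), methoxide (15.6), amide anion (38.0).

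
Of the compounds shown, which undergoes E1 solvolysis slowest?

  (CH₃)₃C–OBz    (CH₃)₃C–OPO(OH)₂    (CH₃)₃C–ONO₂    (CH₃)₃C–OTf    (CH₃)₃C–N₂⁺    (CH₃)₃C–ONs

(CH₃)₃C–OBz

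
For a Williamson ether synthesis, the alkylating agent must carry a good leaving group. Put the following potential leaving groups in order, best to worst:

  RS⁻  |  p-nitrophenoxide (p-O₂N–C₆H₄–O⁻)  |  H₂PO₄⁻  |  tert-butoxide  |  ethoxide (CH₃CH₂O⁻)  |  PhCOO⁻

H₂PO₄⁻ > PhCOO⁻ > p-nitrophenoxide (p-O₂N–C₆H₄–O⁻) > RS⁻ > ethoxide (CH₃CH₂O⁻) > tert-butoxide

A good leaving group is a weak base: the lower the pKₐ of its conjugate acid, the more readily it departs.
H₂PO₄⁻: pKₐ(H₃PO₄) ≈ 2.1
PhCOO⁻: pKₐ(C₆H₅COOH) ≈ 4.2
p-nitrophenoxide (p-O₂N–C₆H₄–O⁻): pKₐ(p-nitrophenol) ≈ 7.2
RS⁻: pKₐ(RSH (a thiol)) ≈ 10.5
ethoxide (CH₃CH₂O⁻): pKₐ(CH₃CH₂OH) ≈ 16
tert-butoxide: pKₐ(t-BuOH) ≈ 18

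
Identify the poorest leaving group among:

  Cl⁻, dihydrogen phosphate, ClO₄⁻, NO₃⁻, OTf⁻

Leaving-group ability tracks the stability of the departed species; conjugate-acid pKₐ is the usual yardstick (lower pKₐ → better LG).
OTf⁻: pKₐ(CF₃SO₃H (triflic acid)) ≈ -14
ClO₄⁻: pKₐ(HClO₄) ≈ -10
Cl⁻: pKₐ(HCl) ≈ -7
NO₃⁻: pKₐ(HNO₃) ≈ -1.3
dihydrogen phosphate: pKₐ(H₃PO₄) ≈ 2.1

dihydrogen phosphate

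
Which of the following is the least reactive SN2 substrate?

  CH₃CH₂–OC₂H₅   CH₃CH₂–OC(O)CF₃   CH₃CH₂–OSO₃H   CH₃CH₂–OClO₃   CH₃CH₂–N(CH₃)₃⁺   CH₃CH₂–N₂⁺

CH₃CH₂–OC₂H₅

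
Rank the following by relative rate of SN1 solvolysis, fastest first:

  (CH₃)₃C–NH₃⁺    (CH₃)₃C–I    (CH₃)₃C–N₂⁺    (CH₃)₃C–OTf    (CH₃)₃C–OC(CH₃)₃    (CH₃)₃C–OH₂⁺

The skeletons are identical, so relative rate is governed entirely by leaving-group ability.
A good leaving group is a weak base: the lower the pKₐ of its conjugate acid, the more readily it departs.
(CH₃)₃C–N₂⁺ loses N₂: no meaningful conjugate acid; N₂ departs as an exceptionally stable neutral molecule
(CH₃)₃C–OTf loses OTf⁻: pKₐ(CF₃SO₃H (triflic acid)) ≈ -14
(CH₃)₃C–I loses I⁻: pKₐ(HI) ≈ -10
(CH₃)₃C–OH₂⁺ loses H₂O: pKₐ(H₃O⁺) ≈ -1.7
(CH₃)₃C–NH₃⁺ loses NH₃: pKₐ(NH₄⁺) ≈ 9.2
(CH₃)₃C–OC(CH₃)₃ loses (CH₃)₃CO⁻: pKₐ(t-BuOH) ≈ 18

(CH₃)₃C–N₂⁺ > (CH₃)₃C–OTf > (CH₃)₃C–I > (CH₃)₃C–OH₂⁺ > (CH₃)₃C–NH₃⁺ > (CH₃)₃C–OC(CH₃)₃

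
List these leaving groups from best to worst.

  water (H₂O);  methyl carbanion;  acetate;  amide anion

A good leaving group is a weak base: the lower the pKₐ of its conjugate acid, the more readily it departs.
water (H₂O): pKₐ(H₃O⁺) ≈ -1.7 — neutral; leaves from a protonated alcohol (R–OH₂⁺)
acetate: pKₐ(CH₃COOH) ≈ 4.8 — resonance-stabilised but still a weak base
amide anion: pKₐ(NH₃) ≈ 38 — extremely strong base; never a leaving group
methyl carbanion: pKₐ(CH₄) ≈ 48 — unstabilised carbanion; the worst conceivable leaving group

water (H₂O) > acetate > amide anion > methyl carbanion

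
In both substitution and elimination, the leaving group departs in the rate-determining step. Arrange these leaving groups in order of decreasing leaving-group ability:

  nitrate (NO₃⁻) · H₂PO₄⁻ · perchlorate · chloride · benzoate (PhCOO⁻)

perchlorate > chloride > nitrate (NO₃⁻) > H₂PO₄⁻ > benzoate (PhCOO⁻)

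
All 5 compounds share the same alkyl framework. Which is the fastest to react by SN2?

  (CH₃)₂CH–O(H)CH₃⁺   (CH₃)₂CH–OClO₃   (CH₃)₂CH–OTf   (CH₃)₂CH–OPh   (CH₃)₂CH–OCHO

(CH₃)₂CH–OTf

The skeletons are identical, so relative rate is governed entirely by leaving-group ability.
The more stable X⁻ (or X) is on its own — i.e. the weaker a base it is — the better a leaving group it makes.
(CH₃)₂CH–OTf loses OTf⁻: pKₐ(CF₃SO₃H (triflic acid)) ≈ -14
(CH₃)₂CH–OClO₃ loses ClO₄⁻: pKₐ(HClO₄) ≈ -10
(CH₃)₂CH–O(H)CH₃⁺ loses R'OH: pKₐ(R'OH₂⁺) ≈ -2.4
(CH₃)₂CH–OCHO loses HCOO⁻: pKₐ(HCOOH) ≈ 3.8
(CH₃)₂CH–OPh loses PhO⁻: pKₐ(C₆H₅OH (phenol)) ≈ 10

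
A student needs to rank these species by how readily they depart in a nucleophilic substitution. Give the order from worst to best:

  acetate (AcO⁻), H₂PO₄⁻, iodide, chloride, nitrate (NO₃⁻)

Leaving-group ability tracks the stability of the departed species; conjugate-acid pKₐ is the usual yardstick (lower pKₐ → better LG).
iodide: pKₐ(HI) ≈ -10 — large, highly polarisable; very weak base
chloride: pKₐ(HCl) ≈ -7 — moderately weak base
nitrate (NO₃⁻): pKₐ(HNO₃) ≈ -1.3 — resonance-delocalised over three oxygens
H₂PO₄⁻: pKₐ(H₃PO₄) ≈ 2.1 — moderate base; biological leaving group after further activation
acetate (AcO⁻): pKₐ(CH₃COOH) ≈ 4.8 — resonance-stabilised but still a weak base
Listed from poorest to best leaving group as asked.

acetate (AcO⁻) < H₂PO₄⁻ < nitrate (NO₃⁻) < chloride < iodide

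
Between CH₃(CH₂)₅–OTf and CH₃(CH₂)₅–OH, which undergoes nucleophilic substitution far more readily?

From CH₃(CH₂)₅–OH the departing group would be OH⁻ (pKₐ(H₂O) ≈ 15.7). Strong base; essentially never leaves without prior activation.
From CH₃(CH₂)₅–OTf the leaving group is OTf⁻ (pKₐ(CF₃SO₃H (triflic acid)) ≈ -14). Charge spread over three oxygens and a CF₃ group; the premier leaving group in synthesis.
(In practice CH₃(CH₂)₅–OTf is made from CH₃(CH₂)₅–OH by treatment with Tf₂O / 2,6-lutidine, converting the hydroxyl into a triflate.)

CH₃(CH₂)₅–OTf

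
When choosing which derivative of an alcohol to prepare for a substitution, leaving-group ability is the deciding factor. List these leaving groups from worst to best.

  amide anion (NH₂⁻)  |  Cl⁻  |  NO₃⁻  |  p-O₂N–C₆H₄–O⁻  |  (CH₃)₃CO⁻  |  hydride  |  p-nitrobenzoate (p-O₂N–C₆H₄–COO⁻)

Rank by basicity of the departing species: weakest base leaves most easily.
Cl⁻: pKₐ(HCl) ≈ -7
NO₃⁻: pKₐ(HNO₃) ≈ -1.3
p-nitrobenzoate (p-O₂N–C₆H₄–COO⁻): pKₐ(p-nitrobenzoic acid) ≈ 3.4
p-O₂N–C₆H₄–O⁻: pKₐ(p-nitrophenol) ≈ 7.2
(CH₃)₃CO⁻: pKₐ(t-BuOH) ≈ 18
hydride: pKₐ(H₂) ≈ 36
amide anion (NH₂⁻): pKₐ(NH₃) ≈ 38
Reversing gives the worst-to-best order requested.

amide anion (NH₂⁻) < hydride < (CH₃)₃CO⁻ < p-O₂N–C₆H₄–O⁻ < p-nitrobenzoate (p-O₂N–C₆H₄–COO⁻) < NO₃⁻ < Cl⁻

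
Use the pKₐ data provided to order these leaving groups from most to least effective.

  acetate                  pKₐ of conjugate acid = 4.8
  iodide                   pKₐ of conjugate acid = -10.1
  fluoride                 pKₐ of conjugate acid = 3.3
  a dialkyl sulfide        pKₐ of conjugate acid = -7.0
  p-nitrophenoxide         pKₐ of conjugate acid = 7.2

iodide > a dialkyl sulfide > fluoride > acetate > p-nitrophenoxide

Lower conjugate-acid pKₐ ⇒ weaker base ⇒ better leaving group.
Sorting by the given values: iodide (-10.1), a dialkyl sulfide (-7.0), fluoride (3.3), acetate (4.8), p-nitrophenoxide (7.2).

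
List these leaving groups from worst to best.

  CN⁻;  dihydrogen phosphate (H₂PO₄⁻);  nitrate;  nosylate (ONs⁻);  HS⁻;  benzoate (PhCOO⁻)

Leaving-group ability tracks the stability of the departed species; conjugate-acid pKₐ is the usual yardstick (lower pKₐ → better LG).
nosylate (ONs⁻): pKₐ(p-O₂NC₆H₄SO₃H) ≈ -3.5 — p-nitro group further stabilises the sulfonate
nitrate: pKₐ(HNO₃) ≈ -1.3 — resonance-delocalised over three oxygens
dihydrogen phosphate (H₂PO₄⁻): pKₐ(H₃PO₄) ≈ 2.1
benzoate (PhCOO⁻): pKₐ(C₆H₅COOH) ≈ 4.2 — aryl carboxylate
HS⁻: pKₐ(H₂S) ≈ 7
CN⁻: pKₐ(HCN) ≈ 9.2
Reversing gives the worst-to-best order requested.

CN⁻ < HS⁻ < benzoate (PhCOO⁻) < dihydrogen phosphate (H₂PO₄⁻) < nitrate < nosylate (ONs⁻)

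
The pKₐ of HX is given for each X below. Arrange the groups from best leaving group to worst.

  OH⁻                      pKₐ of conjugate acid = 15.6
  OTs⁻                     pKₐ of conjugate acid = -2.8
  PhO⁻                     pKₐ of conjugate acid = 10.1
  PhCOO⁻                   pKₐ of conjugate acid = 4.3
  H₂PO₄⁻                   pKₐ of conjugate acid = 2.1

OTs⁻ > H₂PO₄⁻ > PhCOO⁻ > PhO⁻ > OH⁻

Lower conjugate-acid pKₐ ⇒ weaker base ⇒ better leaving group.
Sorting by the given values: OTs⁻ (-2.8), H₂PO₄⁻ (2.1), PhCOO⁻ (4.3), PhO⁻ (10.1), OH⁻ (15.6).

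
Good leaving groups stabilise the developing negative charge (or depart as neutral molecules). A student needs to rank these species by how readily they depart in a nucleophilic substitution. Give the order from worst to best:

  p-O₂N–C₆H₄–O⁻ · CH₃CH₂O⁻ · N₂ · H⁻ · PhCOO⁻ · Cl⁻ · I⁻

N₂: no meaningful conjugate acid; N₂ departs as an exceptionally stable neutral molecule
I⁻: pKₐ(HI) ≈ -10
Cl⁻: pKₐ(HCl) ≈ -7
PhCOO⁻: pKₐ(C₆H₅COOH) ≈ 4.2
p-O₂N–C₆H₄–O⁻: pKₐ(p-nitrophenol) ≈ 7.2
CH₃CH₂O⁻: pKₐ(CH₃CH₂OH) ≈ 16
H⁻: pKₐ(H₂) ≈ 36
Listed from poorest to best leaving group as asked.

H⁻ < CH₃CH₂O⁻ < p-O₂N–C₆H₄–O⁻ < PhCOO⁻ < Cl⁻ < I⁻ < N₂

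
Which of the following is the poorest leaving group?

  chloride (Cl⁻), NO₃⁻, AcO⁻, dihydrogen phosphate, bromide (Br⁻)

AcO⁻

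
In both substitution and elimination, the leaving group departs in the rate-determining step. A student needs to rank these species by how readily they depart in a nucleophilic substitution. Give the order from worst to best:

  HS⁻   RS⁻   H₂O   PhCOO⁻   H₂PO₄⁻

RS⁻ < HS⁻ < PhCOO⁻ < H₂PO₄⁻ < H₂O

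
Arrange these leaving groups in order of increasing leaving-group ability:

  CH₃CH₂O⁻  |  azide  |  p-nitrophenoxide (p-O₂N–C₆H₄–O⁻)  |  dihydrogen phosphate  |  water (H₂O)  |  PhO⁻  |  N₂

CH₃CH₂O⁻ < PhO⁻ < p-nitrophenoxide (p-O₂N–C₆H₄–O⁻) < azide < dihydrogen phosphate < water (H₂O) < N₂

N₂: no meaningful conjugate acid; N₂ departs as an exceptionally stable neutral molecule
water (H₂O): pKₐ(H₃O⁺) ≈ -1.7
dihydrogen phosphate: pKₐ(H₃PO₄) ≈ 2.1 — moderate base; biological leaving group after further activation
azide: pKₐ(HN₃) ≈ 4.7 — linear, resonance-stabilised
p-nitrophenoxide (p-O₂N–C₆H₄–O⁻): pKₐ(p-nitrophenol) ≈ 7.2
PhO⁻: pKₐ(C₆H₅OH (phenol)) ≈ 10
CH₃CH₂O⁻: pKₐ(CH₃CH₂OH) ≈ 16
Listed from poorest to best leaving group as asked.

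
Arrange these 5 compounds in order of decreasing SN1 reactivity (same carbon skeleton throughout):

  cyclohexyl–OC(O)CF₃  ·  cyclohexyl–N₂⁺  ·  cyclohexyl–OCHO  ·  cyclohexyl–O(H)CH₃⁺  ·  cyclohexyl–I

The skeletons are identical, so relative rate is governed entirely by leaving-group ability.
A good leaving group is a weak base: the lower the pKₐ of its conjugate acid, the more readily it departs.
cyclohexyl–N₂⁺ loses N₂: no meaningful conjugate acid; N₂ departs as an exceptionally stable neutral molecule
cyclohexyl–I loses I⁻: pKₐ(HI) ≈ -10
cyclohexyl–O(H)CH₃⁺ loses R'OH: pKₐ(R'OH₂⁺) ≈ -2.4
cyclohexyl–OC(O)CF₃ loses CF₃COO⁻: pKₐ(CF₃COOH) ≈ 0.2
cyclohexyl–OCHO loses HCOO⁻: pKₐ(HCOOH) ≈ 3.8

cyclohexyl–N₂⁺ > cyclohexyl–I > cyclohexyl–O(H)CH₃⁺ > cyclohexyl–OC(O)CF₃ > cyclohexyl–OCHO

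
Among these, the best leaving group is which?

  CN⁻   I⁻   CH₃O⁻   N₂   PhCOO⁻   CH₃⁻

N₂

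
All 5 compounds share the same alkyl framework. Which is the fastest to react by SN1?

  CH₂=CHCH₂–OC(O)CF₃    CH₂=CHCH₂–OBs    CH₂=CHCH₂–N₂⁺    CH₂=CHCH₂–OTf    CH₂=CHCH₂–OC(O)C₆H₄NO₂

CH₂=CHCH₂–N₂⁺

Same R in every case — rank the leaving groups.
A good leaving group is a weak base: the lower the pKₐ of its conjugate acid, the more readily it departs.
CH₂=CHCH₂–N₂⁺ loses N₂: no meaningful conjugate acid; N₂ departs as an exceptionally stable neutral molecule
CH₂=CHCH₂–OTf loses OTf⁻: pKₐ(CF₃SO₃H (triflic acid)) ≈ -14
CH₂=CHCH₂–OBs loses OBs⁻: pKₐ(p-BrC₆H₄SO₃H) ≈ -2.8
CH₂=CHCH₂–OC(O)CF₃ loses CF₃COO⁻: pKₐ(CF₃COOH) ≈ 0.2
CH₂=CHCH₂–OC(O)C₆H₄NO₂ loses p-O₂N–C₆H₄–COO⁻: pKₐ(p-nitrobenzoic acid) ≈ 3.4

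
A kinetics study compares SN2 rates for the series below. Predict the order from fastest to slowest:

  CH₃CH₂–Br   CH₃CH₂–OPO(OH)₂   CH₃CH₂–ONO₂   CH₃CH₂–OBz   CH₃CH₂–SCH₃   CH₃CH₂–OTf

Same R in every case — rank the leaving groups.
Leaving-group ability tracks the stability of the departed species; conjugate-acid pKₐ is the usual yardstick (lower pKₐ → better LG).
CH₃CH₂–OTf loses OTf⁻: pKₐ(CF₃SO₃H (triflic acid)) ≈ -14
CH₃CH₂–Br loses Br⁻: pKₐ(HBr) ≈ -9
CH₃CH₂–ONO₂ loses NO₃⁻: pKₐ(HNO₃) ≈ -1.3
CH₃CH₂–OPO(OH)₂ loses H₂PO₄⁻: pKₐ(H₃PO₄) ≈ 2.1
CH₃CH₂–OBz loses PhCOO⁻: pKₐ(C₆H₅COOH) ≈ 4.2
CH₃CH₂–SCH₃ loses RS⁻: pKₐ(RSH (a thiol)) ≈ 10.5

CH₃CH₂–OTf > CH₃CH₂–Br > CH₃CH₂–ONO₂ > CH₃CH₂–OPO(OH)₂ > CH₃CH₂–OBz > CH₃CH₂–SCH₃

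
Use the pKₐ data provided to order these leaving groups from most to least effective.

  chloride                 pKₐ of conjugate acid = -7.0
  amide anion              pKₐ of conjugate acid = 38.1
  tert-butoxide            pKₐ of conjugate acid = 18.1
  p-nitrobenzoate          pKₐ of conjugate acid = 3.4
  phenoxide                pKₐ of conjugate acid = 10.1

Lower conjugate-acid pKₐ ⇒ weaker base ⇒ better leaving group.
Sorting by the given values: chloride (-7.0), p-nitrobenzoate (3.4), phenoxide (10.1), tert-butoxide (18.1), amide anion (38.1).

chloride > p-nitrobenzoate > phenoxide > tert-butoxide > amide anion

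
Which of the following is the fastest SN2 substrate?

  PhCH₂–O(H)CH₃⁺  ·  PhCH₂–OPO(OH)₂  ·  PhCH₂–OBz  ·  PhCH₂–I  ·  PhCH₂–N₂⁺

PhCH₂–N₂⁺

Same R in every case — rank the leaving groups.
The more stable X⁻ (or X) is on its own — i.e. the weaker a base it is — the better a leaving group it makes.
PhCH₂–N₂⁺ loses N₂: no meaningful conjugate acid; N₂ departs as an exceptionally stable neutral molecule
PhCH₂–I loses I⁻: pKₐ(HI) ≈ -10
PhCH₂–O(H)CH₃⁺ loses R'OH: pKₐ(R'OH₂⁺) ≈ -2.4
PhCH₂–OPO(OH)₂ loses H₂PO₄⁻: pKₐ(H₃PO₄) ≈ 2.1
PhCH₂–OBz loses PhCOO⁻: pKₐ(C₆H₅COOH) ≈ 4.2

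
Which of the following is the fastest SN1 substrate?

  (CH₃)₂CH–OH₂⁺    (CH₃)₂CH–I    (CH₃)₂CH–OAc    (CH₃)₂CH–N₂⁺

(CH₃)₂CH–N₂⁺

Identical carbon frameworks mean the comparison reduces to leaving-group quality.
The more stable X⁻ (or X) is on its own — i.e. the weaker a base it is — the better a leaving group it makes.
(CH₃)₂CH–N₂⁺ loses N₂: no meaningful conjugate acid; N₂ departs as an exceptionally stable neutral molecule
(CH₃)₂CH–I loses I⁻: pKₐ(HI) ≈ -10
(CH₃)₂CH–OH₂⁺ loses H₂O: pKₐ(H₃O⁺) ≈ -1.7
(CH₃)₂CH–OAc loses AcO⁻: pKₐ(CH₃COOH) ≈ 4.8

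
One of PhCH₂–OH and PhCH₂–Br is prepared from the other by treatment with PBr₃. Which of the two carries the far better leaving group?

From PhCH₂–OH the departing group would be OH⁻ (pKₐ(H₂O) ≈ 15.7). Strong base; essentially never leaves without prior activation.
From PhCH₂–Br the leaving group is Br⁻ (pKₐ(HBr) ≈ -9). Weak base; good leaving group.
Treatment with PBr₃ works by replacing the hydroxyl with bromide, making PhCH₂–Br enormously more reactive.

PhCH₂–Br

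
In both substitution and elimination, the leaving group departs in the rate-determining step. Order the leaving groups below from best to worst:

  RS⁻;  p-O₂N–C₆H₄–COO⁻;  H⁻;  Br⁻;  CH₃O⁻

Br⁻ > p-O₂N–C₆H₄–COO⁻ > RS⁻ > CH₃O⁻ > H⁻

Br⁻: pKₐ(HBr) ≈ -9
p-O₂N–C₆H₄–COO⁻: pKₐ(p-nitrobenzoic acid) ≈ 3.4
RS⁻: pKₐ(RSH (a thiol)) ≈ 10.5
CH₃O⁻: pKₐ(CH₃OH) ≈ 15.5 — strong base; alkoxides do not leave unassisted
H⁻: pKₐ(H₂) ≈ 36 — extremely strong base; leaves only in special hydride-transfer contexts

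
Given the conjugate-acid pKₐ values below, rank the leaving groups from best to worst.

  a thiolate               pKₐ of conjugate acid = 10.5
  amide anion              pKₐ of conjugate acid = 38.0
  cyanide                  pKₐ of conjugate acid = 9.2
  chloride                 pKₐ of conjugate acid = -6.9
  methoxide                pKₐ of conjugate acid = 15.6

Lower conjugate-acid pKₐ ⇒ weaker base ⇒ better leaving group.
Sorting by the given values: chloride (-6.9), cyanide (9.2), a thiolate (10.5), methoxide (15.6), amide anion (38.0).

chloride > cyanide > a thiolate > methoxide > amide anion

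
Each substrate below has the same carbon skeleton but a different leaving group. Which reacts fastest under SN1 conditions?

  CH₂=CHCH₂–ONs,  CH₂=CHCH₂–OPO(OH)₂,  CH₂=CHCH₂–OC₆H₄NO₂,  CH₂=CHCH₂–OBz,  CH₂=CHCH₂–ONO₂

Same R in every case — rank the leaving groups.
A good leaving group is a weak base: the lower the pKₐ of its conjugate acid, the more readily it departs.
CH₂=CHCH₂–ONs loses ONs⁻: pKₐ(p-O₂NC₆H₄SO₃H) ≈ -3.5
CH₂=CHCH₂–ONO₂ loses NO₃⁻: pKₐ(HNO₃) ≈ -1.3
CH₂=CHCH₂–OPO(OH)₂ loses H₂PO₄⁻: pKₐ(H₃PO₄) ≈ 2.1
CH₂=CHCH₂–OBz loses PhCOO⁻: pKₐ(C₆H₅COOH) ≈ 4.2
CH₂=CHCH₂–OC₆H₄NO₂ loses p-O₂N–C₆H₄–O⁻: pKₐ(p-nitrophenol) ≈ 7.2

CH₂=CHCH₂–ONs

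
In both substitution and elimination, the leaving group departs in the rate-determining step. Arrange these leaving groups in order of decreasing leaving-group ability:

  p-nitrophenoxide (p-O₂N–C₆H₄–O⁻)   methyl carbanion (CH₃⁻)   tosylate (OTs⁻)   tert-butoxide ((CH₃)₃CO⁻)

tosylate (OTs⁻) > p-nitrophenoxide (p-O₂N–C₆H₄–O⁻) > tert-butoxide ((CH₃)₃CO⁻) > methyl carbanion (CH₃⁻)

Leaving-group ability tracks the stability of the departed species; conjugate-acid pKₐ is the usual yardstick (lower pKₐ → better LG).
tosylate (OTs⁻): pKₐ(p-CH₃C₆H₄SO₃H (TsOH)) ≈ -2.8
p-nitrophenoxide (p-O₂N–C₆H₄–O⁻): pKₐ(p-nitrophenol) ≈ 7.2
tert-butoxide ((CH₃)₃CO⁻): pKₐ(t-BuOH) ≈ 18
methyl carbanion (CH₃⁻): pKₐ(CH₄) ≈ 48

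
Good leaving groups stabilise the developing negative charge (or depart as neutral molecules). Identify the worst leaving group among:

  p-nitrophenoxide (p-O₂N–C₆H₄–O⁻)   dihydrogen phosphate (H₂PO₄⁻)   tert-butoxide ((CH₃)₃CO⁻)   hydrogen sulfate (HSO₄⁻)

Rank by basicity of the departing species: weakest base leaves most easily.
hydrogen sulfate (HSO₄⁻): pKₐ(H₂SO₄) ≈ -3
dihydrogen phosphate (H₂PO₄⁻): pKₐ(H₃PO₄) ≈ 2.1
p-nitrophenoxide (p-O₂N–C₆H₄–O⁻): pKₐ(p-nitrophenol) ≈ 7.2
tert-butoxide ((CH₃)₃CO⁻): pKₐ(t-BuOH) ≈ 18

tert-butoxide ((CH₃)₃CO⁻)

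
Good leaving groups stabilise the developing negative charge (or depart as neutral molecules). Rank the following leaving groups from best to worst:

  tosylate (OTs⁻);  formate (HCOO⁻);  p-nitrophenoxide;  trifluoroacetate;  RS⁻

tosylate (OTs⁻): pKₐ(p-CH₃C₆H₄SO₃H (TsOH)) ≈ -2.8
trifluoroacetate: pKₐ(CF₃COOH) ≈ 0.2 — strongly electron-withdrawing CF₃ stabilises the carboxylate
formate (HCOO⁻): pKₐ(HCOOH) ≈ 3.8 — resonance-stabilised carboxylate
p-nitrophenoxide: pKₐ(p-nitrophenol) ≈ 7.2
RS⁻: pKₐ(RSH (a thiol)) ≈ 10.5

tosylate (OTs⁻) > trifluoroacetate > formate (HCOO⁻) > p-nitrophenoxide > RS⁻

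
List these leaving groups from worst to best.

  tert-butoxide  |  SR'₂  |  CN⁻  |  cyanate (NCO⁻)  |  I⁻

tert-butoxide < CN⁻ < cyanate (NCO⁻) < SR'₂ < I⁻

I⁻: pKₐ(HI) ≈ -10
SR'₂: pKₐ(R'₂SH⁺) ≈ -7
cyanate (NCO⁻): pKₐ(HOCN) ≈ 3.5
CN⁻: pKₐ(HCN) ≈ 9.2
tert-butoxide: pKₐ(t-BuOH) ≈ 18
Reversing gives the worst-to-best order requested.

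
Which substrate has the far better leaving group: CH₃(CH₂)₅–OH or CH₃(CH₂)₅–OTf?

CH₃(CH₂)₅–OTf

From CH₃(CH₂)₅–OH the departing group would be OH⁻ (pKₐ(H₂O) ≈ 15.7). Strong base; essentially never leaves without prior activation.
From CH₃(CH₂)₅–OTf the leaving group is OTf⁻ (pKₐ(CF₃SO₃H (triflic acid)) ≈ -14). Charge spread over three oxygens and a CF₃ group; the premier leaving group in synthesis.
(In practice CH₃(CH₂)₅–OTf is made from CH₃(CH₂)₅–OH by treatment with Tf₂O / 2,6-lutidine, converting the hydroxyl into a triflate.)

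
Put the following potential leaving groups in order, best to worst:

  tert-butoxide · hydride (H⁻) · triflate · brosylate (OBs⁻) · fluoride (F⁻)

triflate > brosylate (OBs⁻) > fluoride (F⁻) > tert-butoxide > hydride (H⁻)

triflate: pKₐ(CF₃SO₃H (triflic acid)) ≈ -14 — charge spread over three oxygens and a CF₃ group; the premier leaving group in synthesis
brosylate (OBs⁻): pKₐ(p-BrC₆H₄SO₃H) ≈ -2.8 — arenesulfonate with a p-bromo substituent
fluoride (F⁻): pKₐ(HF) ≈ 3.2 — small and strongly basic; the poor halide leaving group
tert-butoxide: pKₐ(t-BuOH) ≈ 18 — bulky, strongly basic alkoxide
hydride (H⁻): pKₐ(H₂) ≈ 36 — extremely strong base; leaves only in special hydride-transfer contexts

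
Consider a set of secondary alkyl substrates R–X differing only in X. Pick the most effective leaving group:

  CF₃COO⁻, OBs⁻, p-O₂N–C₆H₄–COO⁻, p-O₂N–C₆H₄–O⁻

OBs⁻

OBs⁻: pKₐ(p-BrC₆H₄SO₃H) ≈ -2.8
CF₃COO⁻: pKₐ(CF₃COOH) ≈ 0.2
p-O₂N–C₆H₄–COO⁻: pKₐ(p-nitrobenzoic acid) ≈ 3.4
p-O₂N–C₆H₄–O⁻: pKₐ(p-nitrophenol) ≈ 7.2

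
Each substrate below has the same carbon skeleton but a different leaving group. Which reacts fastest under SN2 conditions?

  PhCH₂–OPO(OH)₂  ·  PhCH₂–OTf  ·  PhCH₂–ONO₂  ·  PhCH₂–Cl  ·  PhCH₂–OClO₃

Same R in every case — rank the leaving groups.
Leaving-group ability tracks the stability of the departed species; conjugate-acid pKₐ is the usual yardstick (lower pKₐ → better LG).
PhCH₂–OTf loses OTf⁻: pKₐ(CF₃SO₃H (triflic acid)) ≈ -14
PhCH₂–OClO₃ loses ClO₄⁻: pKₐ(HClO₄) ≈ -10
PhCH₂–Cl loses Cl⁻: pKₐ(HCl) ≈ -7
PhCH₂–ONO₂ loses NO₃⁻: pKₐ(HNO₃) ≈ -1.3
PhCH₂–OPO(OH)₂ loses H₂PO₄⁻: pKₐ(H₃PO₄) ≈ 2.1

PhCH₂–OTf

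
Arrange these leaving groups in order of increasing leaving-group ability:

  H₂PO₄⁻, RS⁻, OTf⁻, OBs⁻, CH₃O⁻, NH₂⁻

Rank by basicity of the departing species: weakest base leaves most easily.
OTf⁻: pKₐ(CF₃SO₃H (triflic acid)) ≈ -14
OBs⁻: pKₐ(p-BrC₆H₄SO₃H) ≈ -2.8
H₂PO₄⁻: pKₐ(H₃PO₄) ≈ 2.1
RS⁻: pKₐ(RSH (a thiol)) ≈ 10.5 — moderately basic; rarely leaves without activation
CH₃O⁻: pKₐ(CH₃OH) ≈ 15.5 — strong base; alkoxides do not leave unassisted
NH₂⁻: pKₐ(NH₃) ≈ 38
The question asks for worst first, so the sequence is read in increasing leaving-group ability.

NH₂⁻ < CH₃O⁻ < RS⁻ < H₂PO₄⁻ < OBs⁻ < OTf⁻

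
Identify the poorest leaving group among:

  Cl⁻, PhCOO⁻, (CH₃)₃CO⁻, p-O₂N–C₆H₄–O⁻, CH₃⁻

CH₃⁻

Rank by basicity of the departing species: weakest base leaves most easily.
Cl⁻: pKₐ(HCl) ≈ -7
PhCOO⁻: pKₐ(C₆H₅COOH) ≈ 4.2
p-O₂N–C₆H₄–O⁻: pKₐ(p-nitrophenol) ≈ 7.2
(CH₃)₃CO⁻: pKₐ(t-BuOH) ≈ 18
CH₃⁻: pKₐ(CH₄) ≈ 48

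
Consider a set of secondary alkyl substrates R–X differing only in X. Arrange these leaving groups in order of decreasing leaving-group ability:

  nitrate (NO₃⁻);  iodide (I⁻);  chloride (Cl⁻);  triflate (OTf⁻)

triflate (OTf⁻): pKₐ(CF₃SO₃H (triflic acid)) ≈ -14 — charge spread over three oxygens and a CF₃ group; the premier leaving group in synthesis
iodide (I⁻): pKₐ(HI) ≈ -10
chloride (Cl⁻): pKₐ(HCl) ≈ -7 — moderately weak base
nitrate (NO₃⁻): pKₐ(HNO₃) ≈ -1.3

triflate (OTf⁻) > iodide (I⁻) > chloride (Cl⁻) > nitrate (NO₃⁻)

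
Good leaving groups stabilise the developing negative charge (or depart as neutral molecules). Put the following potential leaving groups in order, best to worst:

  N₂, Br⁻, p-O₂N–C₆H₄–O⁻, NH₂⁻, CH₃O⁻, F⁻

N₂ > Br⁻ > F⁻ > p-O₂N–C₆H₄–O⁻ > CH₃O⁻ > NH₂⁻

N₂: no meaningful conjugate acid; N₂ departs as an exceptionally stable neutral molecule
Br⁻: pKₐ(HBr) ≈ -9 — weak base; good leaving group
F⁻: pKₐ(HF) ≈ 3.2 — small and strongly basic; the poor halide leaving group
p-O₂N–C₆H₄–O⁻: pKₐ(p-nitrophenol) ≈ 7.2 — nitro group delocalises the charge; the classic chromogenic LG
CH₃O⁻: pKₐ(CH₃OH) ≈ 15.5
NH₂⁻: pKₐ(NH₃) ≈ 38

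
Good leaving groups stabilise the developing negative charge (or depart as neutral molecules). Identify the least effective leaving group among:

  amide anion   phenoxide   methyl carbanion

methyl carbanion

The more stable X⁻ (or X) is on its own — i.e. the weaker a base it is — the better a leaving group it makes.
phenoxide: pKₐ(C₆H₅OH (phenol)) ≈ 10
amide anion: pKₐ(NH₃) ≈ 38
methyl carbanion: pKₐ(CH₄) ≈ 48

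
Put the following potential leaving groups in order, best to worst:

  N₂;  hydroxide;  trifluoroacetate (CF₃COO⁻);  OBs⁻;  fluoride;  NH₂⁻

N₂: no meaningful conjugate acid; N₂ departs as an exceptionally stable neutral molecule
OBs⁻: pKₐ(p-BrC₆H₄SO₃H) ≈ -2.8 — arenesulfonate with a p-bromo substituent
trifluoroacetate (CF₃COO⁻): pKₐ(CF₃COOH) ≈ 0.2 — strongly electron-withdrawing CF₃ stabilises the carboxylate
fluoride: pKₐ(HF) ≈ 3.2
hydroxide: pKₐ(H₂O) ≈ 15.7 — strong base; essentially never leaves without prior activation
NH₂⁻: pKₐ(NH₃) ≈ 38 — extremely strong base; never a leaving group

N₂ > OBs⁻ > trifluoroacetate (CF₃COO⁻) > fluoride > hydroxide > NH₂⁻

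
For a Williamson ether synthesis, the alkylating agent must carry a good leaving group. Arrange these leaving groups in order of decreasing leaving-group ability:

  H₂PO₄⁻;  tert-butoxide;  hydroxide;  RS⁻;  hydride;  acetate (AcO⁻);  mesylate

mesylate > H₂PO₄⁻ > acetate (AcO⁻) > RS⁻ > hydroxide > tert-butoxide > hydride

A good leaving group is a weak base: the lower the pKₐ of its conjugate acid, the more readily it departs.
mesylate: pKₐ(CH₃SO₃H (MsOH)) ≈ -1.9
H₂PO₄⁻: pKₐ(H₃PO₄) ≈ 2.1
acetate (AcO⁻): pKₐ(CH₃COOH) ≈ 4.8
RS⁻: pKₐ(RSH (a thiol)) ≈ 10.5
hydroxide: pKₐ(H₂O) ≈ 15.7
tert-butoxide: pKₐ(t-BuOH) ≈ 18
hydride: pKₐ(H₂) ≈ 36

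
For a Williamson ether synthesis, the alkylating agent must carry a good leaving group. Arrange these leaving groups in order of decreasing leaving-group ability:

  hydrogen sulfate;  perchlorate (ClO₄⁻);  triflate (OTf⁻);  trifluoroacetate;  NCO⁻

triflate (OTf⁻) > perchlorate (ClO₄⁻) > hydrogen sulfate > trifluoroacetate > NCO⁻

Rank by basicity of the departing species: weakest base leaves most easily.
triflate (OTf⁻): pKₐ(CF₃SO₃H (triflic acid)) ≈ -14 — charge spread over three oxygens and a CF₃ group; the premier leaving group in synthesis
perchlorate (ClO₄⁻): pKₐ(HClO₄) ≈ -10
hydrogen sulfate: pKₐ(H₂SO₄) ≈ -3
trifluoroacetate: pKₐ(CF₃COOH) ≈ 0.2 — strongly electron-withdrawing CF₃ stabilises the carboxylate
NCO⁻: pKₐ(HOCN) ≈ 3.5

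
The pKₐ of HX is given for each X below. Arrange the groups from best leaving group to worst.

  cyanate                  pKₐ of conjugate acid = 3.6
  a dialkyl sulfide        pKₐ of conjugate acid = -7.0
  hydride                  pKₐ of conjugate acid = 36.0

a dialkyl sulfide > cyanate > hydride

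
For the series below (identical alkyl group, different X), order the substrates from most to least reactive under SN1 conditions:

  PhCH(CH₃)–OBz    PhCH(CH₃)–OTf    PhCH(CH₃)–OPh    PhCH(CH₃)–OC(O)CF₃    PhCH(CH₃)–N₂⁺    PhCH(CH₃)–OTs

PhCH(CH₃)–N₂⁺ > PhCH(CH₃)–OTf > PhCH(CH₃)–OTs > PhCH(CH₃)–OC(O)CF₃ > PhCH(CH₃)–OBz > PhCH(CH₃)–OPh

The skeletons are identical, so relative rate is governed entirely by leaving-group ability.
A good leaving group is a weak base: the lower the pKₐ of its conjugate acid, the more readily it departs.
PhCH(CH₃)–N₂⁺ loses N₂: no meaningful conjugate acid; N₂ departs as an exceptionally stable neutral molecule
PhCH(CH₃)–OTf loses OTf⁻: pKₐ(CF₃SO₃H (triflic acid)) ≈ -14
PhCH(CH₃)–OTs loses OTs⁻: pKₐ(p-CH₃C₆H₄SO₃H (TsOH)) ≈ -2.8
PhCH(CH₃)–OC(O)CF₃ loses CF₃COO⁻: pKₐ(CF₃COOH) ≈ 0.2
PhCH(CH₃)–OBz loses PhCOO⁻: pKₐ(C₆H₅COOH) ≈ 4.2
PhCH(CH₃)–OPh loses PhO⁻: pKₐ(C₆H₅OH (phenol)) ≈ 10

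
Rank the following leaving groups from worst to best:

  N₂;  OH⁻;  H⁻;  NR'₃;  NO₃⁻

The more stable X⁻ (or X) is on its own — i.e. the weaker a base it is — the better a leaving group it makes.
N₂: no meaningful conjugate acid; N₂ departs as an exceptionally stable neutral molecule
NO₃⁻: pKₐ(HNO₃) ≈ -1.3
NR'₃: pKₐ(R'₃NH⁺) ≈ 10.7 — neutral but still a fairly strong base; Hofmann-elimination LG
OH⁻: pKₐ(H₂O) ≈ 15.7 — strong base; essentially never leaves without prior activation
H⁻: pKₐ(H₂) ≈ 36
Listed from poorest to best leaving group as asked.

H⁻ < OH⁻ < NR'₃ < NO₃⁻ < N₂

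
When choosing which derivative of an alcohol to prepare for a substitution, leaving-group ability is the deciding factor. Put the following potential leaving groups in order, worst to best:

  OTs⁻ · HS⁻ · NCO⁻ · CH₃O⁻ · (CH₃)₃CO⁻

The more stable X⁻ (or X) is on its own — i.e. the weaker a base it is — the better a leaving group it makes.
OTs⁻: pKₐ(p-CH₃C₆H₄SO₃H (TsOH)) ≈ -2.8
NCO⁻: pKₐ(HOCN) ≈ 3.5
HS⁻: pKₐ(H₂S) ≈ 7 — larger and more polarisable than the oxygen analogue
CH₃O⁻: pKₐ(CH₃OH) ≈ 15.5 — strong base; alkoxides do not leave unassisted
(CH₃)₃CO⁻: pKₐ(t-BuOH) ≈ 18
Listed from poorest to best leaving group as asked.

(CH₃)₃CO⁻ < CH₃O⁻ < HS⁻ < NCO⁻ < OTs⁻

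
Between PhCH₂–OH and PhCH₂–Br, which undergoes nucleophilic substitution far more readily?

From PhCH₂–OH the departing group would be OH⁻ (pKₐ(H₂O) ≈ 15.7). Strong base; essentially never leaves without prior activation.
From PhCH₂–Br the leaving group is Br⁻ (pKₐ(HBr) ≈ -9). Weak base; good leaving group.
(In practice PhCH₂–Br is made from PhCH₂–OH by treatment with PBr₃, replacing the hydroxyl with bromide.)

PhCH₂–Br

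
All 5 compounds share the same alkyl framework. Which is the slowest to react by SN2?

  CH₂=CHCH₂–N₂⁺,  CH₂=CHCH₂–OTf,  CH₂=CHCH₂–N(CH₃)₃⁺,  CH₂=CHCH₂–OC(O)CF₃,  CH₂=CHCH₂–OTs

With the same alkyl group throughout, only the leaving group differentiates the rates.
The more stable X⁻ (or X) is on its own — i.e. the weaker a base it is — the better a leaving group it makes.
CH₂=CHCH₂–N₂⁺ loses N₂: no meaningful conjugate acid; N₂ departs as an exceptionally stable neutral molecule
CH₂=CHCH₂–OTf loses OTf⁻: pKₐ(CF₃SO₃H (triflic acid)) ≈ -14
CH₂=CHCH₂–OTs loses OTs⁻: pKₐ(p-CH₃C₆H₄SO₃H (TsOH)) ≈ -2.8
CH₂=CHCH₂–OC(O)CF₃ loses CF₃COO⁻: pKₐ(CF₃COOH) ≈ 0.2
CH₂=CHCH₂–N(CH₃)₃⁺ loses NR'₃: pKₐ(R'₃NH⁺) ≈ 10.7

CH₂=CHCH₂–N(CH₃)₃⁺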